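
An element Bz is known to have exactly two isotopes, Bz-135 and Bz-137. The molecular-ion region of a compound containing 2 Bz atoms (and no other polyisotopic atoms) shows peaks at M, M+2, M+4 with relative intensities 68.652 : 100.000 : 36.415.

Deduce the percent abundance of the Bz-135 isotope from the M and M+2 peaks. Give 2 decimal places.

57.86%

If p is the fraction of Bz that is Bz-135, then I(M+2)/I(M) = [C(2,1)·p^1·(1−p)] / p^2 = 2·(1−p)/p = 100.000/68.652 = 1.4566
(1−p)/p = 1.4566/2 = 0.7283  ⇒  p = 1/(1 + 0.7283) = 0.5786
Bz-135: 57.86%, Bz-137: 42.14%.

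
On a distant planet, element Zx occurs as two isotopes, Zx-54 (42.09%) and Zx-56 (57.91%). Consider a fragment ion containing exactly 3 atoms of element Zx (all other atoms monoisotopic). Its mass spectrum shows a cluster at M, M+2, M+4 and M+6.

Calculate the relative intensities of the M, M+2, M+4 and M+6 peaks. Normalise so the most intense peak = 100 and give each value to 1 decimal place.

Expanding (0.4209 + 0.5791)^3:
P(M) = 0.4209^3 = 0.074565
P(M+2) = 3 × 0.4209^2 × 0.5791^1 = 0.307775
P(M+4) = 3 × 0.4209^1 × 0.5791^2 = 0.423455
P(M+6) = 0.5791^3 = 0.194205
The M+4 peak is largest (0.423455); scaling to 100 gives 17.6 : 72.7 : 100.0 : 45.9.

17.6 : 72.7 : 100.0 : 45.9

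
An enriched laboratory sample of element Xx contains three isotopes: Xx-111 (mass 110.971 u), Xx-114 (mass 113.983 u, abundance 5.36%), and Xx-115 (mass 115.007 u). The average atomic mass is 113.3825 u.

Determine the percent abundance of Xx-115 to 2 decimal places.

55.75%

The remaining 94.64% is split between Xx-111 (fraction x) and Xx-115 (fraction 0.9464 − x).
Substituting: 110.971x + 115.007(0.9464 − x) = 107.2730112
(110.971 − 115.007)x = -1.5696136  ⇒  x = 0.38890, y = 0.55750
Xx-111: 38.89%, Xx-115: 55.75%.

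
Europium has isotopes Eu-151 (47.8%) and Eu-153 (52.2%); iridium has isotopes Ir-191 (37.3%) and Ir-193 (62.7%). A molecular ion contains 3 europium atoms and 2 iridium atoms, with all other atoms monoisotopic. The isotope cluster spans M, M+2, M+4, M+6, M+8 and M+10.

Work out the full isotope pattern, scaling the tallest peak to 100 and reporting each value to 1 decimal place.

Europium pattern (n=3): 0.10921535 : 0.35780594 : 0.39074206 : 0.14223665
Iridium pattern (n=2): 0.139129 : 0.467742 : 0.393129
Convolve the two distributions (both contribute in 2-u steps):
  M: 0.10921535×0.139129 = 0.015195
  M+2: 0.10921535×0.467742 + 0.35780594×0.139129 = 0.100866
  M+4: 0.10921535×0.393129 + 0.35780594×0.467742 + 0.39074206×0.139129 = 0.264660
  M+6: 0.35780594×0.393129 + 0.39074206×0.467742 + 0.14223665×0.139129 = 0.343220
  M+8: 0.39074206×0.393129 + 0.14223665×0.467742 = 0.220142
  M+10: 0.14223665×0.393129 = 0.055917
Scale to base peak (0.343220) = 100: 4.4 : 29.4 : 77.1 : 100.0 : 64.1 : 16.3

4.4 : 29.4 : 77.1 : 100.0 : 64.1 : 16.3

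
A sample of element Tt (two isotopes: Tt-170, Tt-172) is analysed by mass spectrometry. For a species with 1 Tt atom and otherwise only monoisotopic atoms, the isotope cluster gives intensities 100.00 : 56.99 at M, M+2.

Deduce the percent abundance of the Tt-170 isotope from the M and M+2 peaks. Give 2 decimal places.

Write p for the Tt-170 fraction. I(M+2)/I(M) = [C(1,1)·p^0·(1−p)] / p^1 = 1·(1−p)/p = 56.99/100.00 = 0.5699
(1−p)/p = 0.5699/1 = 0.5699  ⇒  p = 1/(1 + 0.5699) = 0.6370
Tt-170: 63.70%, Tt-172: 36.30%.

63.70%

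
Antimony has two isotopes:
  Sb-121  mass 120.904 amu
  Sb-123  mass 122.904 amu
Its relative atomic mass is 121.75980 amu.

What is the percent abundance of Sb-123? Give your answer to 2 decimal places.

42.79%

With x = fraction of Sb-121 (so Sb-123 is 1 − x):
120.904·x + 122.904·(1 − x) = 121.75980
(120.904 − 122.904)·x = 121.75980 − 122.904
x = -1.14420 / -2.000 = 0.57210 → 57.21% Sb-121, 42.79% Sb-123.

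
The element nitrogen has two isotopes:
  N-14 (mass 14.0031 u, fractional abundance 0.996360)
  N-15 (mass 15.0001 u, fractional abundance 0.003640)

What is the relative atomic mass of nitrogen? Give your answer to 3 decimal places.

Ar = Σ fᵢ·mᵢ = 0.996360 × 14.0031 + 0.003640 × 15.0001
= 13.95213 + 0.05460 = 14.00673 u

14.007 u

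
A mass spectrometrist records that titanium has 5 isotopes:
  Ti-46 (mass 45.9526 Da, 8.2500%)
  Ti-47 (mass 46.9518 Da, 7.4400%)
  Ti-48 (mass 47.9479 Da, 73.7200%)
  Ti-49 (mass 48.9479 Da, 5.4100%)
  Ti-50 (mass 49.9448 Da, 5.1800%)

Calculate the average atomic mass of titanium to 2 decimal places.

The abundance-weighted mean is 0.082500 × 45.9526 + 0.074400 × 46.9518 + 0.737200 × 47.9479 + 0.054100 × 48.9479 + 0.051800 × 49.9448
= 3.79109 + 3.49321 + 35.34719 + 2.64808 + 2.58714 = 47.86671 Da

47.87 Da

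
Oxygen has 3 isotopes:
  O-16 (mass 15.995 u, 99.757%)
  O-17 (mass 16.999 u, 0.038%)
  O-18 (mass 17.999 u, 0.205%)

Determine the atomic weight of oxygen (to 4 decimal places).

Average mass = Σ (abundance × isotope mass) = 0.99757 × 15.995 + 0.00038 × 16.999 + 0.00205 × 17.999
= 15.95613 + 0.00646 + 0.03690 = 15.99949 u

15.9995 u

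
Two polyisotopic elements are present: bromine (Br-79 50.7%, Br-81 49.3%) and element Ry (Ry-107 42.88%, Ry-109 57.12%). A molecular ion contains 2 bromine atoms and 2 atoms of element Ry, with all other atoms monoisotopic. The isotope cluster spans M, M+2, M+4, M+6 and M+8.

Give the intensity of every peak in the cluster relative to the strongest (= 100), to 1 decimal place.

12.7 : 58.3 : 100.0 : 75.6 : 21.2

Bromine pattern (n=2): 0.257049 : 0.499902 : 0.243049
Element Ry pattern (n=2): 0.18386944 : 0.48986112 : 0.32626944
Convolve the two distributions (both contribute in 2-u steps):
  M: 0.257049×0.18386944 = 0.047263
  M+2: 0.257049×0.48986112 + 0.499902×0.18386944 = 0.217835
  M+4: 0.257049×0.32626944 + 0.499902×0.48986112 + 0.243049×0.18386944 = 0.373439
  M+6: 0.499902×0.32626944 + 0.243049×0.48986112 = 0.282163
  M+8: 0.243049×0.32626944 = 0.079299
Scale to base peak (0.373439) = 100: 12.7 : 58.3 : 100.0 : 75.6 : 21.2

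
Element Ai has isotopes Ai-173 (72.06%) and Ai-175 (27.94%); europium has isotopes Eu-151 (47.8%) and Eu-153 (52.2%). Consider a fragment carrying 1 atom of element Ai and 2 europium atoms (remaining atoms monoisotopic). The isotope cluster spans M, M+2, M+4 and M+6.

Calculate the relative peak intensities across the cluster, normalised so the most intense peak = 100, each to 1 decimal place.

Element Ai pattern (n=1): 0.7206 : 0.2794
Europium pattern (n=2): 0.228484 : 0.499032 : 0.272484
Convolve the two distributions (both contribute in 2-u steps):
  M: 0.7206×0.228484 = 0.164646
  M+2: 0.7206×0.499032 + 0.2794×0.228484 = 0.423441
  M+4: 0.7206×0.272484 + 0.2794×0.499032 = 0.335782
  M+6: 0.2794×0.272484 = 0.076132
Scale to base peak (0.423441) = 100: 38.9 : 100.0 : 79.3 : 18.0

38.9 : 100.0 : 79.3 : 18.0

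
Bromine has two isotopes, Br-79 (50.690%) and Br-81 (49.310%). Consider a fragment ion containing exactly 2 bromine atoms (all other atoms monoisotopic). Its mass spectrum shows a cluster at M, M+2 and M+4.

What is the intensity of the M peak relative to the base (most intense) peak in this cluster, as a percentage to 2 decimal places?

51.40%

Binomial terms of (0.50690 + 0.49310)^2: M 0.2569, M+2 0.4999, M+4 0.2431 → M+2 is the base peak.
P(M+2) = C(2,1) × 0.50690^1 × 0.49310^1 = 2 × 0.5069 × 0.4931 = 0.499905 (base)
P(M) = C(2,0) × 0.50690^2 × 0.49310^0 = 1 × 0.25694761 × 1.0000 = 0.256948
Relative intensity = 0.256948 / 0.499905 × 100 = 51.40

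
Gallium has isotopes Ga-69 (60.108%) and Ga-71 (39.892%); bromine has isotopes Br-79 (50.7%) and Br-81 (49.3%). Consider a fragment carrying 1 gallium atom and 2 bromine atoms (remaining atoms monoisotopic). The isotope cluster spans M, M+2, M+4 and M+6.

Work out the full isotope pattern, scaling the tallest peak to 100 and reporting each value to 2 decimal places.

Gallium pattern (n=1): 0.60108 : 0.39892
Bromine pattern (n=2): 0.257049 : 0.499902 : 0.243049
Convolve the two distributions (both contribute in 2-u steps):
  M: 0.60108×0.257049 = 0.154507
  M+2: 0.60108×0.499902 + 0.39892×0.257049 = 0.403023
  M+4: 0.60108×0.243049 + 0.39892×0.499902 = 0.345513
  M+6: 0.39892×0.243049 = 0.096957
Scale to base peak (0.403023) = 100: 38.34 : 100.00 : 85.73 : 24.06

38.34 : 100.00 : 85.73 : 24.06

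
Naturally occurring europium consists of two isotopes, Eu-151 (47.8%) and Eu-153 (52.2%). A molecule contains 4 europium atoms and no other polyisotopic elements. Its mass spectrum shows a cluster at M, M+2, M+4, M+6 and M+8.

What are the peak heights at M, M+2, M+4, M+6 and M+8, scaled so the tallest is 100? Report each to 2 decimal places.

The 4 Eu atoms are independent, so intensities follow the terms of (0.478 + 0.522)^4.
P(M) = 0.478^4 = 0.052205
P(M+2) = 4 × 0.478^3 × 0.522^1 = 0.228042
P(M+4) = 6 × 0.478^2 × 0.522^2 = 0.373549
P(M+6) = 4 × 0.478^1 × 0.522^3 = 0.271956
P(M+8) = 0.522^4 = 0.074248
The M+4 peak is largest (0.373549); scaling to 100 gives 13.98 : 61.05 : 100.00 : 72.80 : 19.88.

13.98 : 61.05 : 100.00 : 72.80 : 19.88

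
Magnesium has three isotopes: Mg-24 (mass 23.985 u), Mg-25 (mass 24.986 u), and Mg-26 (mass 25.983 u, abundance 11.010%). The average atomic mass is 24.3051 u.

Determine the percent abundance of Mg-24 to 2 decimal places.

78.99%

Let x and y be the fractions of Mg-24 and Mg-25. Then x + y = 1 − 0.11010 = 0.88990 and 23.985x + 24.986y = 24.3051 − 0.11010×25.983 = 21.4443717.
Substituting: 23.985x + 24.986(0.88990 − x) = 21.4443717
(23.985 − 24.986)x = -0.7906697  ⇒  x = 0.78988, y = 0.10002
Mg-24: 78.99%, Mg-25: 10.00%.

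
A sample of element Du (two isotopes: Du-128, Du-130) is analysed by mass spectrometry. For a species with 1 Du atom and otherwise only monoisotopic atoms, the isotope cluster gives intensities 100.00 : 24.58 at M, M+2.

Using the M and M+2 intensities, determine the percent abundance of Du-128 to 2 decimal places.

80.27%

If p is the fraction of Du that is Du-128, then I(M+2)/I(M) = [C(1,1)·p^0·(1−p)] / p^1 = 1·(1−p)/p = 24.58/100.00 = 0.2458
(1−p)/p = 0.2458/1 = 0.2458  ⇒  p = 1/(1 + 0.2458) = 0.8027
Du-128: 80.27%, Du-130: 19.73%.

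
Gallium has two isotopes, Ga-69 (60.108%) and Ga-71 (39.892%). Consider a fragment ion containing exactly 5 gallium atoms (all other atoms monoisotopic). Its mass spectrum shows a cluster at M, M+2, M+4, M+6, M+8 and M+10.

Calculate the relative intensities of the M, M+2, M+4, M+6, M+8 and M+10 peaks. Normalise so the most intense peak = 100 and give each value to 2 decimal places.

Expanding (0.60108 + 0.39892)^5:
P(M) = 0.60108^5 = 0.078462
P(M+2) = 5 × 0.60108^4 × 0.39892^1 = 0.260366
P(M+4) = 10 × 0.60108^3 × 0.39892^2 = 0.345596
P(M+6) = 10 × 0.60108^2 × 0.39892^3 = 0.229362
P(M+8) = 5 × 0.60108^1 × 0.39892^4 = 0.076111
P(M+10) = 0.39892^5 = 0.010103
The M+4 peak is largest (0.345596); scaling to 100 gives 22.70 : 75.34 : 100.00 : 66.37 : 22.02 : 2.92.

22.70 : 75.34 : 100.00 : 66.37 : 22.02 : 2.92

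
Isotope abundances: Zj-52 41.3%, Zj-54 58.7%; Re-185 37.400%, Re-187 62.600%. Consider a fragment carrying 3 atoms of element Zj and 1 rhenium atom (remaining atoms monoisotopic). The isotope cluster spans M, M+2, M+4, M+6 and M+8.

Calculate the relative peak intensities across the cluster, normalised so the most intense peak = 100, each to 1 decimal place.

Element Zj pattern (n=3): 0.070445 : 0.30037201 : 0.42692099 : 0.202262
Rhenium pattern (n=1): 0.3740 : 0.6260
Convolve the two distributions (both contribute in 2-u steps):
  M: 0.070445×0.3740 = 0.026346
  M+2: 0.070445×0.6260 + 0.30037201×0.3740 = 0.156438
  M+4: 0.30037201×0.6260 + 0.42692099×0.3740 = 0.347701
  M+6: 0.42692099×0.6260 + 0.202262×0.3740 = 0.342899
  M+8: 0.202262×0.6260 = 0.126616
Scale to base peak (0.347701) = 100: 7.6 : 45.0 : 100.0 : 98.6 : 36.4

7.6 : 45.0 : 100.0 : 98.6 : 36.4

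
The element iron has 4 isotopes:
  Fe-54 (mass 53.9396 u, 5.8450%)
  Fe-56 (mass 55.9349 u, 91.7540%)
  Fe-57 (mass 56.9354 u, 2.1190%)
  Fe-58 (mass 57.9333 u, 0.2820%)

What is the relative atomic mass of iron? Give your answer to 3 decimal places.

Weight each isotope mass by its fractional abundance: 0.058450 × 53.9396 + 0.917540 × 55.9349 + 0.021190 × 56.9354 + 0.002820 × 57.9333
= 3.15277 + 51.32251 + 1.20646 + 0.16337 = 55.84511 u

55.845 u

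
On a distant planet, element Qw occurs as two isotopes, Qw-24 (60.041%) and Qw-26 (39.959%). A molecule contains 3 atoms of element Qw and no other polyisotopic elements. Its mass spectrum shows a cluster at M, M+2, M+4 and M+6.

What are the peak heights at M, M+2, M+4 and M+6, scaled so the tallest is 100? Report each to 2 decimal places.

The 3 Qw atoms are independent, so intensities follow the terms of (0.60041 + 0.39959)^3.
P(M) = 0.60041^3 = 0.216443
P(M+2) = 3 × 0.60041^2 × 0.39959^1 = 0.432147
P(M+4) = 3 × 0.60041^1 × 0.39959^2 = 0.287606
P(M+6) = 0.39959^3 = 0.063803
The M+2 peak is largest (0.432147); scaling to 100 gives 50.09 : 100.00 : 66.55 : 14.76.

50.09 : 100.00 : 66.55 : 14.76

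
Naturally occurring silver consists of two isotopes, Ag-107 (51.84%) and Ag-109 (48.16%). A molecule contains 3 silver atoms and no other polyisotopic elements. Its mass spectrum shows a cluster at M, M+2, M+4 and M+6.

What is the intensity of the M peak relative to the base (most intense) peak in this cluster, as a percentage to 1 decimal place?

35.9%

(0.5184 + 0.4816)^3 gives M 0.1393, M+2 0.3883, M+4 0.3607, M+6 0.1117; the largest is M+2.
P(M+2) = C(3,1) × 0.5184^2 × 0.4816^1 = 3 × 0.26873856 × 0.4816 = 0.388273 (base)
P(M) = C(3,0) × 0.5184^3 × 0.4816^0 = 1 × 0.13931407 × 1.0000 = 0.139314
Relative intensity = 0.139314 / 0.388273 × 100 = 35.9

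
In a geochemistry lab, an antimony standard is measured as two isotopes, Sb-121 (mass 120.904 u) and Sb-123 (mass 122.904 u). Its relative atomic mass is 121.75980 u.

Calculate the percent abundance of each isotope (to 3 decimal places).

Let x be the fractional abundance of Sb-121; then Sb-123 has abundance 1 − x.
120.904·x + 122.904·(1 − x) = 121.75980
(120.904 − 122.904)·x = 121.75980 − 122.904
x = -1.14420 / -2.000 = 0.57210 → 57.210% Sb-121, 42.790% Sb-123.

Sb-121: 57.210%, Sb-123: 42.790%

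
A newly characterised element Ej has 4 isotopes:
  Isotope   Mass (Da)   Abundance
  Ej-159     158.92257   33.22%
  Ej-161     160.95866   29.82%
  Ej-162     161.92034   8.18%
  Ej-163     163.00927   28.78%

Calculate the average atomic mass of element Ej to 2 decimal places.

Weight each isotope mass by its fractional abundance: 0.3322 × 158.92257 + 0.2982 × 160.95866 + 0.0818 × 161.92034 + 0.2878 × 163.00927
= 52.794078 + 47.997872 + 13.245084 + 46.914068 = 160.951102 Da

160.95 Da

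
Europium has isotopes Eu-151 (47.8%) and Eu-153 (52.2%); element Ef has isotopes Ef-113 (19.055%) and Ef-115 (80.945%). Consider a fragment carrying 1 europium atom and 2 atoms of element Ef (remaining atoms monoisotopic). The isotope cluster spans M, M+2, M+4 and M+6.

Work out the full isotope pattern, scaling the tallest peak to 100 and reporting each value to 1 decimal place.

Europium pattern (n=1): 0.4780 : 0.5220
Element Ef pattern (n=2): 0.0363093 : 0.30848139 : 0.6552093
Convolve the two distributions (both contribute in 2-u steps):
  M: 0.4780×0.0363093 = 0.017356
  M+2: 0.4780×0.30848139 + 0.5220×0.0363093 = 0.166408
  M+4: 0.4780×0.6552093 + 0.5220×0.30848139 = 0.474217
  M+6: 0.5220×0.6552093 = 0.342019
Scale to base peak (0.474217) = 100: 3.7 : 35.1 : 100.0 : 72.1

3.7 : 35.1 : 100.0 : 72.1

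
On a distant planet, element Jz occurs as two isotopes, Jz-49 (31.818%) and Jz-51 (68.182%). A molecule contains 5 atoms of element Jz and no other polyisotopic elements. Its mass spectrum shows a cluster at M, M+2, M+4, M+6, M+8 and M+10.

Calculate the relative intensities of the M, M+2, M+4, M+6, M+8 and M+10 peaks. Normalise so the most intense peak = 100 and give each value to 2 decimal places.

Each Jz atom is independently Jz-49 (p = 0.31818) or Jz-51 (q = 0.68182); the cluster is the binomial expansion (p + q)^5.
P(M) = 0.31818^5 = 0.003261
P(M+2) = 5 × 0.31818^4 × 0.68182^1 = 0.034941
P(M+4) = 10 × 0.31818^3 × 0.68182^2 = 0.149747
P(M+6) = 10 × 0.31818^2 × 0.68182^3 = 0.320889
P(M+8) = 5 × 0.31818^1 × 0.68182^4 = 0.343813
P(M+10) = 0.68182^5 = 0.147350
The M+8 peak is largest (0.343813); scaling to 100 gives 0.95 : 10.16 : 43.55 : 93.33 : 100.00 : 42.86.

0.95 : 10.16 : 43.55 : 93.33 : 100.00 : 42.86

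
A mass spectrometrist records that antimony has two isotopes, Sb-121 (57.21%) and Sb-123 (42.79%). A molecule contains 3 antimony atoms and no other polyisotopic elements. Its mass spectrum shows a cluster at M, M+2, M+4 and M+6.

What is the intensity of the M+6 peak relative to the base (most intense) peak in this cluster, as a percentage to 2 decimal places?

18.65%

(0.5721 + 0.4279)^3 gives M 0.1872, M+2 0.4202, M+4 0.3143, M+6 0.0783; the largest is M+2.
P(M+2) = C(3,1) × 0.5721^2 × 0.4279^1 = 3 × 0.32729841 × 0.4279 = 0.420153 (base)
P(M+6) = C(3,3) × 0.5721^0 × 0.4279^3 = 1 × 1.0000 × 0.07834781 = 0.078348
Relative intensity = 0.078348 / 0.420153 × 100 = 18.65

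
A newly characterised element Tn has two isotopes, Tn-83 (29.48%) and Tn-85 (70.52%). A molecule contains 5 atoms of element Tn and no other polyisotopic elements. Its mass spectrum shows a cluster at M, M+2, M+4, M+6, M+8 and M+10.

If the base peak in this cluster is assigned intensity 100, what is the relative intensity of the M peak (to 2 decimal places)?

Binomial terms of (0.2948 + 0.7052)^5: M 0.0022, M+2 0.0266, M+4 0.1274, M+6 0.3048, M+8 0.3645, M+10 0.1744 → M+8 is the base peak.
P(M+8) = C(5,4) × 0.2948^1 × 0.7052^4 = 5 × 0.2948 × 0.24731429 = 0.364541 (base)
P(M) = C(5,0) × 0.2948^5 × 0.7052^0 = 1 × 0.00222658 × 1.0000 = 0.002227
Relative intensity = 0.002227 / 0.364541 × 100 = 0.61

0.61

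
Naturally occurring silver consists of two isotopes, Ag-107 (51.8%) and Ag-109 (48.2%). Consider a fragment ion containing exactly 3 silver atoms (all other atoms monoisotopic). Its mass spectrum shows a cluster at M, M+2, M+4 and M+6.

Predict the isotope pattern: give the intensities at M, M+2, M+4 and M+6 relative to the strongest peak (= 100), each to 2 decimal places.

Expanding (0.518 + 0.482)^3:
P(M) = 0.518^3 = 0.138992
P(M+2) = 3 × 0.518^2 × 0.482^1 = 0.387997
P(M+4) = 3 × 0.518^1 × 0.482^2 = 0.361031
P(M+6) = 0.482^3 = 0.111980
The M+2 peak is largest (0.387997); scaling to 100 gives 35.82 : 100.00 : 93.05 : 28.86.

35.82 : 100.00 : 93.05 : 28.86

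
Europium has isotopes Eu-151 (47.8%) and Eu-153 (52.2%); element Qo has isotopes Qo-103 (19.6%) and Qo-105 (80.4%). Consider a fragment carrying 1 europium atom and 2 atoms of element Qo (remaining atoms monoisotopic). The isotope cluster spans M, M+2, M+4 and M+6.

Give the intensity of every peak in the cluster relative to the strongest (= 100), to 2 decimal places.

Europium pattern (n=1): 0.4780 : 0.5220
Element Qo pattern (n=2): 0.038416 : 0.315168 : 0.646416
Convolve the two distributions (both contribute in 2-u steps):
  M: 0.4780×0.038416 = 0.018363
  M+2: 0.4780×0.315168 + 0.5220×0.038416 = 0.170703
  M+4: 0.4780×0.646416 + 0.5220×0.315168 = 0.473505
  M+6: 0.5220×0.646416 = 0.337429
Scale to base peak (0.473505) = 100: 3.88 : 36.05 : 100.00 : 71.26

3.88 : 36.05 : 100.00 : 71.26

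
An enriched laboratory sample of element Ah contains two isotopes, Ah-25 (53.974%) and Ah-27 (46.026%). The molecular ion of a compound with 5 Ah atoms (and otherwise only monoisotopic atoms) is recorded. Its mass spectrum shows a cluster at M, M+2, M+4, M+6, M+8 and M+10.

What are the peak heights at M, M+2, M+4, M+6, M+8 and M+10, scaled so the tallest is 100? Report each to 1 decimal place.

Each Ah atom is independently Ah-25 (p = 0.53974) or Ah-27 (q = 0.46026); the cluster is the binomial expansion (p + q)^5.
P(M) = 0.53974^5 = 0.045806
P(M+2) = 5 × 0.53974^4 × 0.46026^1 = 0.195304
P(M+4) = 10 × 0.53974^3 × 0.46026^2 = 0.333089
P(M+6) = 10 × 0.53974^2 × 0.46026^3 = 0.284040
P(M+8) = 5 × 0.53974^1 × 0.46026^4 = 0.121107
P(M+10) = 0.46026^5 = 0.020655
The M+4 peak is largest (0.333089); scaling to 100 gives 13.8 : 58.6 : 100.0 : 85.3 : 36.4 : 6.2.

13.8 : 58.6 : 100.0 : 85.3 : 36.4 : 6.2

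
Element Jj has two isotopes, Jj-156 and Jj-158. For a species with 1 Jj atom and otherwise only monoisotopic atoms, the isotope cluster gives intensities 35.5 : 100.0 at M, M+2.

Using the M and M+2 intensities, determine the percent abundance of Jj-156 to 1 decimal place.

Write p for the Jj-156 fraction. I(M+2)/I(M) = [C(1,1)·p^0·(1−p)] / p^1 = 1·(1−p)/p = 100.0/35.5 = 2.8169
(1−p)/p = 2.8169/1 = 2.8169  ⇒  p = 1/(1 + 2.8169) = 0.2620
Jj-156: 26.2%, Jj-158: 73.8%.

26.2%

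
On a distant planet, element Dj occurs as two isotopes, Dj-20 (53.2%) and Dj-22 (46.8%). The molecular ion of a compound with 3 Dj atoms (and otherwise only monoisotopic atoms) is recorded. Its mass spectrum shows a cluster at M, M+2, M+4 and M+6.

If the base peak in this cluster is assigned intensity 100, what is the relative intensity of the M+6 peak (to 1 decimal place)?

Term probabilities: M 0.1506, M+2 0.3974, M+4 0.3496, M+6 0.1025. Base peak = M+2.
P(M+2) = C(3,1) × 0.532^2 × 0.468^1 = 3 × 0.283024 × 0.4680 = 0.397366 (base)
P(M+6) = C(3,3) × 0.532^0 × 0.468^3 = 1 × 1.0000 × 0.10250323 = 0.102503
Relative intensity = 0.102503 / 0.397366 × 100 = 25.8

25.8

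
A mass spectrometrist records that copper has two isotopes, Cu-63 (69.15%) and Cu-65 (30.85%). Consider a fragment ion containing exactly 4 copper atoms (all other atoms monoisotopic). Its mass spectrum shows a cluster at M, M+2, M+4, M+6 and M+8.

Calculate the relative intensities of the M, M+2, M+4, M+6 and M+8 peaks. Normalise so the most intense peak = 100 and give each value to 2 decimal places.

56.04 : 100.00 : 66.92 : 19.90 : 2.22

Expanding (0.6915 + 0.3085)^4:
P(M) = 0.6915^4 = 0.228649
P(M+2) = 4 × 0.6915^3 × 0.3085^1 = 0.408030
P(M+4) = 6 × 0.6915^2 × 0.3085^2 = 0.273052
P(M+6) = 4 × 0.6915^1 × 0.3085^3 = 0.081212
P(M+8) = 0.3085^4 = 0.009058
The M+2 peak is largest (0.408030); scaling to 100 gives 56.04 : 100.00 : 66.92 : 19.90 : 2.22.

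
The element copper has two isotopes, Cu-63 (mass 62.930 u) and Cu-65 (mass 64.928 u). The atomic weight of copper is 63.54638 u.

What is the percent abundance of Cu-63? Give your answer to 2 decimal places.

Let x be the fractional abundance of Cu-63; then Cu-65 has abundance 1 − x.
62.930·x + 64.928·(1 − x) = 63.54638
(62.930 − 64.928)·x = 63.54638 − 64.928
x = -1.38162 / -1.998 = 0.69150 → 69.15% Cu-63, 30.85% Cu-65.

69.15%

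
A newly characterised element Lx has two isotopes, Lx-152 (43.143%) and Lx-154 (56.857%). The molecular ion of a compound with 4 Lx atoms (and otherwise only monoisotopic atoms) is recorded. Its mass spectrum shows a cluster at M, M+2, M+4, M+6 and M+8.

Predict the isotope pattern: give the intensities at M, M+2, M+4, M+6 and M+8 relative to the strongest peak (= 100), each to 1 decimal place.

9.6 : 50.6 : 100.0 : 87.9 : 28.9

Expanding (0.43143 + 0.56857)^4:
P(M) = 0.43143^4 = 0.034645
P(M+2) = 4 × 0.43143^3 × 0.56857^1 = 0.182631
P(M+4) = 6 × 0.43143^2 × 0.56857^2 = 0.361027
P(M+6) = 4 × 0.43143^1 × 0.56857^3 = 0.317192
P(M+8) = 0.56857^4 = 0.104505
The M+4 peak is largest (0.361027); scaling to 100 gives 9.6 : 50.6 : 100.0 : 87.9 : 28.9.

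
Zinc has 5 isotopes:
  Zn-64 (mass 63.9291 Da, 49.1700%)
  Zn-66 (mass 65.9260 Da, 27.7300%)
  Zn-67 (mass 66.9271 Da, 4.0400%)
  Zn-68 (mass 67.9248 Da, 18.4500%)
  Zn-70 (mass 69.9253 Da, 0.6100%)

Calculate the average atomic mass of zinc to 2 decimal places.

Ar = Σ fᵢ·mᵢ = 0.491700 × 63.9291 + 0.277300 × 65.9260 + 0.040400 × 66.9271 + 0.184500 × 67.9248 + 0.006100 × 69.9253
= 31.43394 + 18.28128 + 2.70385 + 12.53213 + 0.42654 = 65.37774 Da

65.38 Da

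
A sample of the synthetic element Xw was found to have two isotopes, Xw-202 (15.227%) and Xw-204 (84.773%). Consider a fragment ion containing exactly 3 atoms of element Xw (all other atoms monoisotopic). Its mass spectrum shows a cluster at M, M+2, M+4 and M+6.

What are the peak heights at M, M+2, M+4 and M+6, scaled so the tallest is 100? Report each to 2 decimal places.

The 3 Xw atoms are independent, so intensities follow the terms of (0.15227 + 0.84773)^3.
P(M) = 0.15227^3 = 0.003531
P(M+2) = 3 × 0.15227^2 × 0.84773^1 = 0.058967
P(M+4) = 3 × 0.15227^1 × 0.84773^2 = 0.328285
P(M+6) = 0.84773^3 = 0.609218
The M+6 peak is largest (0.609218); scaling to 100 gives 0.58 : 9.68 : 53.89 : 100.00.

0.58 : 9.68 : 53.89 : 100.00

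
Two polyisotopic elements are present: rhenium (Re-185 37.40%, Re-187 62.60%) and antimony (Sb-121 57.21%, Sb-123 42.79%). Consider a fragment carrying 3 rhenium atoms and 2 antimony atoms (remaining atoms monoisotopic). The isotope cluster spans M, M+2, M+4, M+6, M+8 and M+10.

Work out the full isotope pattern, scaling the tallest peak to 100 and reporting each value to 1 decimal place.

Rhenium pattern (n=3): 0.05231362 : 0.26268713 : 0.43968487 : 0.24531438
Antimony pattern (n=2): 0.32729841 : 0.48960318 : 0.18309841
Convolve the two distributions (both contribute in 2-u steps):
  M: 0.05231362×0.32729841 = 0.017122
  M+2: 0.05231362×0.48960318 + 0.26268713×0.32729841 = 0.111590
  M+4: 0.05231362×0.18309841 + 0.26268713×0.48960318 + 0.43968487×0.32729841 = 0.282099
  M+6: 0.26268713×0.18309841 + 0.43968487×0.48960318 + 0.24531438×0.32729841 = 0.343660
  M+8: 0.43968487×0.18309841 + 0.24531438×0.48960318 = 0.200612
  M+10: 0.24531438×0.18309841 = 0.044917
Scale to base peak (0.343660) = 100: 5.0 : 32.5 : 82.1 : 100.0 : 58.4 : 13.1

5.0 : 32.5 : 82.1 : 100.0 : 58.4 : 13.1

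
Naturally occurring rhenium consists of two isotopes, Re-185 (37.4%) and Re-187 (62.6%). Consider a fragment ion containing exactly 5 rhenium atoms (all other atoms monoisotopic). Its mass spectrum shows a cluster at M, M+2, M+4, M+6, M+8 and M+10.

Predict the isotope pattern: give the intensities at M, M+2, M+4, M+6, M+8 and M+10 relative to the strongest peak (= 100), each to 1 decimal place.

Each Re atom is independently Re-185 (p = 0.374) or Re-187 (q = 0.626); the cluster is the binomial expansion (p + q)^5.
P(M) = 0.374^5 = 0.007317
P(M+2) = 5 × 0.374^4 × 0.626^1 = 0.061239
P(M+4) = 10 × 0.374^3 × 0.626^2 = 0.205005
P(M+6) = 10 × 0.374^2 × 0.626^3 = 0.343136
P(M+8) = 5 × 0.374^1 × 0.626^4 = 0.287170
P(M+10) = 0.626^5 = 0.096133
The M+6 peak is largest (0.343136); scaling to 100 gives 2.1 : 17.8 : 59.7 : 100.0 : 83.7 : 28.0.

2.1 : 17.8 : 59.7 : 100.0 : 83.7 : 28.0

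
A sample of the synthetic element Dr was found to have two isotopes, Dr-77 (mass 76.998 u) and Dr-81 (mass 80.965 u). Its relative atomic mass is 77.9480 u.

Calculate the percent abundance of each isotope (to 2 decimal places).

Dr-77: 76.05%, Dr-81: 23.95%

Let x be the fractional abundance of Dr-77; then Dr-81 has abundance 1 − x.
76.998·x + 80.965·(1 − x) = 77.9480
(76.998 − 80.965)·x = 77.9480 − 80.965
x = -3.0170 / -3.967 = 0.76052 → 76.05% Dr-77, 23.95% Dr-81.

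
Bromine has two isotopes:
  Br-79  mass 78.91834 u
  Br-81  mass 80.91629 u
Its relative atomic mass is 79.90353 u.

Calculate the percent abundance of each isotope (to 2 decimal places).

Br-79: 50.69%, Br-81: 49.31%

Writing the weighted mean with unknown fraction x of Br-79:
78.91834·x + 80.91629·(1 − x) = 79.90353
(78.91834 − 80.91629)·x = 79.90353 − 80.91629
x = -1.01276 / -1.99795 = 0.50690 → 50.69% Br-79, 49.31% Br-81.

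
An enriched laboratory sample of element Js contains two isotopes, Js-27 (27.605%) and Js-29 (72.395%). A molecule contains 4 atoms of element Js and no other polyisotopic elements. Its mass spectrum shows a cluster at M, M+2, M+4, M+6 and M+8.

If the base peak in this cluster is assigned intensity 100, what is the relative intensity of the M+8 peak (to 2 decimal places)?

65.56

Term probabilities: M 0.0058, M+2 0.0609, M+4 0.2396, M+6 0.4190, M+8 0.2747. Base peak = M+6.
P(M+6) = C(4,3) × 0.27605^1 × 0.72395^3 = 4 × 0.27605 × 0.3794248 = 0.418961 (base)
P(M+8) = C(4,4) × 0.27605^0 × 0.72395^4 = 1 × 1.0000 × 0.27468459 = 0.274685
Relative intensity = 0.274685 / 0.418961 × 100 = 65.56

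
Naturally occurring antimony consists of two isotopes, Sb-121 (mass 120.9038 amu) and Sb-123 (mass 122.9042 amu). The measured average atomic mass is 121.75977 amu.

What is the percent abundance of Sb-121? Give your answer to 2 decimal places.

Let x be the fractional abundance of Sb-121; then Sb-123 has abundance 1 − x.
120.9038·x + 122.9042·(1 − x) = 121.75977
(120.9038 − 122.9042)·x = 121.75977 − 122.9042
x = -1.14443 / -2.0004 = 0.57210 → 57.21% Sb-121, 42.79% Sb-123.

57.21%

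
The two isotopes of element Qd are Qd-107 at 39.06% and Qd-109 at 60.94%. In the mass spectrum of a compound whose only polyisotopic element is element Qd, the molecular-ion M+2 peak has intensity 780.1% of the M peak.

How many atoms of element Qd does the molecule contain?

With n Qd atoms, P(M+2)/P(M) = C(n,1)·p^(n−1)q / p^n = n·q/p = n · 0.6094/0.3906.
n = 7.801 × 0.3906/0.6094 = 5.00 ≈ 5

5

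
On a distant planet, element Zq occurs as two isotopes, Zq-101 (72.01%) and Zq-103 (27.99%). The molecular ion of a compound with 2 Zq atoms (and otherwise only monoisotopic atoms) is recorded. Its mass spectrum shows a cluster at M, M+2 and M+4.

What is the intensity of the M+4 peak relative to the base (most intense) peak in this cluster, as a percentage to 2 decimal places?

Term probabilities: M 0.5185, M+2 0.4031, M+4 0.0783. Base peak = M.
P(M) = C(2,0) × 0.7201^2 × 0.2799^0 = 1 × 0.51854401 × 1.0000 = 0.518544 (base)
P(M+4) = C(2,2) × 0.7201^0 × 0.2799^2 = 1 × 1.0000 × 0.07834401 = 0.078344
Relative intensity = 0.078344 / 0.518544 × 100 = 15.11

15.11%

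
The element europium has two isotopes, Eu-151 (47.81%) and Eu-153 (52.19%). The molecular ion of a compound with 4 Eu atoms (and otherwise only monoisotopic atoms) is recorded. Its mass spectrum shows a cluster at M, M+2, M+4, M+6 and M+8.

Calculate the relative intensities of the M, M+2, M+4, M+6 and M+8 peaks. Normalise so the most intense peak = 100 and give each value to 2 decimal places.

Each Eu atom is independently Eu-151 (p = 0.4781) or Eu-153 (q = 0.5219); the cluster is the binomial expansion (p + q)^4.
P(M) = 0.4781^4 = 0.052249
P(M+2) = 4 × 0.4781^3 × 0.5219^1 = 0.228141
P(M+4) = 6 × 0.4781^2 × 0.5219^2 = 0.373563
P(M+6) = 4 × 0.4781^1 × 0.5219^3 = 0.271857
P(M+8) = 0.5219^4 = 0.074191
The M+4 peak is largest (0.373563); scaling to 100 gives 13.99 : 61.07 : 100.00 : 72.77 : 19.86.

13.99 : 61.07 : 100.00 : 72.77 : 19.86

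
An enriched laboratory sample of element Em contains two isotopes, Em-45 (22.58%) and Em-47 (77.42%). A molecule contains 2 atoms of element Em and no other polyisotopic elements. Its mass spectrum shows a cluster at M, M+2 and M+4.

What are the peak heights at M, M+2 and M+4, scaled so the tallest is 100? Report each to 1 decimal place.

8.5 : 58.3 : 100.0

Expanding (0.2258 + 0.7742)^2:
P(M) = 0.2258^2 = 0.050986
P(M+2) = 2 × 0.2258^1 × 0.7742^1 = 0.349629
P(M+4) = 0.7742^2 = 0.599386
The M+4 peak is largest (0.599386); scaling to 100 gives 8.5 : 58.3 : 100.0.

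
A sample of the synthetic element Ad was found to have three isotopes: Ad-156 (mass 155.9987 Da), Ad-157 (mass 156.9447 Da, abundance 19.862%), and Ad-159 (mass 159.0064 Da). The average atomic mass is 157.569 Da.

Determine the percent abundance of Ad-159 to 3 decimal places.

Let x and y be the fractions of Ad-156 and Ad-159. Then x + y = 1 − 0.19862 = 0.80138 and 155.9987x + 159.0064y = 157.569 − 0.19862×156.9447 = 126.396643686.
Substituting: 155.9987x + 159.0064(0.80138 − x) = 126.396643686
(155.9987 − 159.0064)x = -1.027905146  ⇒  x = 0.34176, y = 0.45962
Ad-156: 34.176%, Ad-159: 45.962%.

45.962%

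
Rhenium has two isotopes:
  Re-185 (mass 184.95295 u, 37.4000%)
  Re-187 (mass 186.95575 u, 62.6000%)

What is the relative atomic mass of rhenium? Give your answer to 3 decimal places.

The abundance-weighted mean is 0.374000 × 184.95295 + 0.626000 × 186.95575
= 69.172403 + 117.034300 = 186.206703 u

186.207 u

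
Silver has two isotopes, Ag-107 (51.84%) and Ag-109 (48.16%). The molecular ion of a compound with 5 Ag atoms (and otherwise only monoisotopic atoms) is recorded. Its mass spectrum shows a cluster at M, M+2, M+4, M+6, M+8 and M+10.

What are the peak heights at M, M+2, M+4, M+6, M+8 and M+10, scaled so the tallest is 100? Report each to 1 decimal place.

11.6 : 53.8 : 100.0 : 92.9 : 43.2 : 8.0

The 5 Ag atoms are independent, so intensities follow the terms of (0.5184 + 0.4816)^5.
P(M) = 0.5184^5 = 0.037439
P(M+2) = 5 × 0.5184^4 × 0.4816^1 = 0.173907
P(M+4) = 10 × 0.5184^3 × 0.4816^2 = 0.323123
P(M+6) = 10 × 0.5184^2 × 0.4816^3 = 0.300185
P(M+8) = 5 × 0.5184^1 × 0.4816^4 = 0.139438
P(M+10) = 0.4816^5 = 0.025908
The M+4 peak is largest (0.323123); scaling to 100 gives 11.6 : 53.8 : 100.0 : 92.9 : 43.2 : 8.0.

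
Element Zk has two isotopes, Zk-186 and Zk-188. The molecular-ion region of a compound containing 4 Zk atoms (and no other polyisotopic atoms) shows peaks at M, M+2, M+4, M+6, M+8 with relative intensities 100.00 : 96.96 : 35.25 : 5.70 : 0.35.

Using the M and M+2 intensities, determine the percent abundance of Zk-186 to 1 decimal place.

Let p = fractional abundance of Zk-186. I(M+2)/I(M) = [C(4,1)·p^3·(1−p)] / p^4 = 4·(1−p)/p = 96.96/100.00 = 0.9696
(1−p)/p = 0.9696/4 = 0.2424  ⇒  p = 1/(1 + 0.2424) = 0.8049
Zk-186: 80.5%, Zk-188: 19.5%.

80.5%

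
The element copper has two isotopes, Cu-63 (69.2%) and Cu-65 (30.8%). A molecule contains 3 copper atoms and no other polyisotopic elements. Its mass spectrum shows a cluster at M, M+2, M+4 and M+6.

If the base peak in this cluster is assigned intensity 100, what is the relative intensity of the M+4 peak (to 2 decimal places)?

Term probabilities: M 0.3314, M+2 0.4425, M+4 0.1969, M+6 0.0292. Base peak = M+2.
P(M+2) = C(3,1) × 0.692^2 × 0.308^1 = 3 × 0.478864 × 0.3080 = 0.442470 (base)
P(M+4) = C(3,2) × 0.692^1 × 0.308^2 = 3 × 0.6920 × 0.094864 = 0.196938
Relative intensity = 0.196938 / 0.442470 × 100 = 44.51

44.51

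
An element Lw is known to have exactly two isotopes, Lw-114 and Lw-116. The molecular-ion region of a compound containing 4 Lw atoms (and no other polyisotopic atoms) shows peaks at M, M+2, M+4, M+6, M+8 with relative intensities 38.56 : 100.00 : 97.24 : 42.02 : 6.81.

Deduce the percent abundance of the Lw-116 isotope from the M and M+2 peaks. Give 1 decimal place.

39.3%

If p is the fraction of Lw that is Lw-114, then I(M+2)/I(M) = [C(4,1)·p^3·(1−p)] / p^4 = 4·(1−p)/p = 100.00/38.56 = 2.5934
(1−p)/p = 2.5934/4 = 0.6483  ⇒  p = 1/(1 + 0.6483) = 0.6067
Lw-114: 60.7%, Lw-116: 39.3%.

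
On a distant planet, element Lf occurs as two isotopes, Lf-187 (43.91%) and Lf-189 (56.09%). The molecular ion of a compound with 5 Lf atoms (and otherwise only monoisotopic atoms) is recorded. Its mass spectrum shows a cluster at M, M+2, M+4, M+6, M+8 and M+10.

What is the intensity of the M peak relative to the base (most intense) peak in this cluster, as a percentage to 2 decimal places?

Term probabilities: M 0.0163, M+2 0.1043, M+4 0.2664, M+6 0.3402, M+8 0.2173, M+10 0.0555. Base peak = M+6.
P(M+6) = C(5,3) × 0.4391^2 × 0.5609^3 = 10 × 0.19280881 × 0.17646408 = 0.340238 (base)
P(M) = C(5,0) × 0.4391^5 × 0.5609^0 = 1 × 0.01632365 × 1.0000 = 0.016324
Relative intensity = 0.016324 / 0.340238 × 100 = 4.80

4.80%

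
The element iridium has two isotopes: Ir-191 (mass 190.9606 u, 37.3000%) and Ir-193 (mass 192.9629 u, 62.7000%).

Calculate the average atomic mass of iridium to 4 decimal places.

The abundance-weighted mean is 0.373000 × 190.9606 + 0.627000 × 192.9629
= 71.22830 + 120.98774 = 192.21604 u

192.2160 u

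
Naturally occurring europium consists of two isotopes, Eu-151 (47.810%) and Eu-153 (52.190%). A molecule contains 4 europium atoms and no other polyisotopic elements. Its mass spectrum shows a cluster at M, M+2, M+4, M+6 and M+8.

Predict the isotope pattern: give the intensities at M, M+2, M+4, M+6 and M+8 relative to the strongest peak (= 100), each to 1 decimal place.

The 4 Eu atoms are independent, so intensities follow the terms of (0.47810 + 0.52190)^4.
P(M) = 0.47810^4 = 0.052249
P(M+2) = 4 × 0.47810^3 × 0.52190^1 = 0.228141
P(M+4) = 6 × 0.47810^2 × 0.52190^2 = 0.373563
P(M+6) = 4 × 0.47810^1 × 0.52190^3 = 0.271857
P(M+8) = 0.52190^4 = 0.074191
The M+4 peak is largest (0.373563); scaling to 100 gives 14.0 : 61.1 : 100.0 : 72.8 : 19.9.

14.0 : 61.1 : 100.0 : 72.8 : 19.9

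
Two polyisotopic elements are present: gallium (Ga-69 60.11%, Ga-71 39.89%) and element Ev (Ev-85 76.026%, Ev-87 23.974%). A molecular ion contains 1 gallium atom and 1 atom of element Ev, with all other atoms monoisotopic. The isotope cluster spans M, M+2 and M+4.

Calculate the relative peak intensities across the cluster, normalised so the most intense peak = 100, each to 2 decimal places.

100.00 : 97.90 : 20.93

Gallium pattern (n=1): 0.6011 : 0.3989
Element Ev pattern (n=1): 0.76026 : 0.23974
Convolve the two distributions (both contribute in 2-u steps):
  M: 0.6011×0.76026 = 0.456992
  M+2: 0.6011×0.23974 + 0.3989×0.76026 = 0.447375
  M+4: 0.3989×0.23974 = 0.095632
Scale to base peak (0.456992) = 100: 100.00 : 97.90 : 20.93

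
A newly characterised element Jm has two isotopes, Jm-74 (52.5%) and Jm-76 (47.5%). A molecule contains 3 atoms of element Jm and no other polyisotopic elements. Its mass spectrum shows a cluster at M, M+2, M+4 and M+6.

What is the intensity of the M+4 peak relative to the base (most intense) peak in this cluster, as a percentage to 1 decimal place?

(0.525 + 0.475)^3 gives M 0.1447, M+2 0.3928, M+4 0.3554, M+6 0.1072; the largest is M+2.
P(M+2) = C(3,1) × 0.525^2 × 0.475^1 = 3 × 0.275625 × 0.4750 = 0.392766 (base)
P(M+4) = C(3,2) × 0.525^1 × 0.475^2 = 3 × 0.5250 × 0.225625 = 0.355359
Relative intensity = 0.355359 / 0.392766 × 100 = 90.5

90.5%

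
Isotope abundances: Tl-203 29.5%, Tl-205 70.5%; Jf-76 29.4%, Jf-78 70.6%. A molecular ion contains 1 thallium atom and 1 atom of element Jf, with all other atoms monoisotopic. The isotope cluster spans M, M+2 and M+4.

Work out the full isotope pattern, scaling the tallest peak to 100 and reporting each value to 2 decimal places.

Thallium pattern (n=1): 0.2950 : 0.7050
Element Jf pattern (n=1): 0.2940 : 0.7060
Convolve the two distributions (both contribute in 2-u steps):
  M: 0.2950×0.2940 = 0.086730
  M+2: 0.2950×0.7060 + 0.7050×0.2940 = 0.415540
  M+4: 0.7050×0.7060 = 0.497730
Scale to base peak (0.497730) = 100: 17.43 : 83.49 : 100.00

17.43 : 83.49 : 100.00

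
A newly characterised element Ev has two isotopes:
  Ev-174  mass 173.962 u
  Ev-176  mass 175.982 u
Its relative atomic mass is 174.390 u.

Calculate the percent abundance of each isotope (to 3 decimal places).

Ev-174: 78.812%, Ev-176: 21.188%

With x = fraction of Ev-174 (so Ev-176 is 1 − x):
173.962·x + 175.982·(1 − x) = 174.390
(173.962 − 175.982)·x = 174.390 − 175.982
x = -1.592 / -2.020 = 0.78812 → 78.812% Ev-174, 21.188% Ev-176.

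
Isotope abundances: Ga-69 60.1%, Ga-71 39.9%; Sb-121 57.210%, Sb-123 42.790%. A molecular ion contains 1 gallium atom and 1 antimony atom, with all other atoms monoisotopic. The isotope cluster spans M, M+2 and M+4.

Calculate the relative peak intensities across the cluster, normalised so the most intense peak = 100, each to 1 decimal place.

70.8 : 100.0 : 35.2

Gallium pattern (n=1): 0.6010 : 0.3990
Antimony pattern (n=1): 0.5721 : 0.4279
Convolve the two distributions (both contribute in 2-u steps):
  M: 0.6010×0.5721 = 0.343832
  M+2: 0.6010×0.4279 + 0.3990×0.5721 = 0.485436
  M+4: 0.3990×0.4279 = 0.170732
Scale to base peak (0.485436) = 100: 70.8 : 100.0 : 35.2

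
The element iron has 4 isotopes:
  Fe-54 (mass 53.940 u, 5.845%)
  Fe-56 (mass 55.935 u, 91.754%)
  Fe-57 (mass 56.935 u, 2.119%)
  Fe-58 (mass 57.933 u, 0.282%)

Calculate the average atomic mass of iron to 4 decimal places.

55.8452 u

Ar = Σ fᵢ·mᵢ = 0.05845 × 53.940 + 0.91754 × 55.935 + 0.02119 × 56.935 + 0.00282 × 57.933
= 3.15279 + 51.32260 + 1.20645 + 0.16337 = 55.84521 u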